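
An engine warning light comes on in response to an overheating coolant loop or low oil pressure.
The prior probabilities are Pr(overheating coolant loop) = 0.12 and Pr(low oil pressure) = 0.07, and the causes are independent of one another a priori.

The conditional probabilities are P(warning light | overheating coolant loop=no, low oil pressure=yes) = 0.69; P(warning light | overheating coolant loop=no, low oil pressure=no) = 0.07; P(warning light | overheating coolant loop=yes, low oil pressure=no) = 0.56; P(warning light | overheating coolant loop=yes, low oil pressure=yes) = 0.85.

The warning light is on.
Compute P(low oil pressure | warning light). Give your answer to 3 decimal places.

P(low oil pressure | warning light) ≈ 0.293

P(warning light) = 0.07·0.88·0.93 + 0.69·0.88·0.07 + 0.56·0.12·0.93 + 0.85·0.12·0.07 = 0.057288 + 0.042504 + 0.062496 + 0.007140 = 0.169428
Of this, 0.049644 comes from 0.042504 + 0.007140 (the low oil pressure=true cases).
Hence the posterior is 0.049644/0.169428 ≈ 0.293.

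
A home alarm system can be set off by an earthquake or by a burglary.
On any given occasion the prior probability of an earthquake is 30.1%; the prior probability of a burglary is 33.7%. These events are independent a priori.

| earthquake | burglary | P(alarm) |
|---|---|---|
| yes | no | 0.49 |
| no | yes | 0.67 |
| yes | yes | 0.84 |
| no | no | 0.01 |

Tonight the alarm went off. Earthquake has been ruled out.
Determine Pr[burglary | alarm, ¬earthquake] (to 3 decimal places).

P(alarm | ¬earthquake) = 0.01*0.663 + 0.67*0.337 = 0.006630 + 0.225790 = 0.232420
The burglary-present share is 0.67*0.337 = 0.225790.
So P(burglary | alarm, ¬earthquake) = 0.225790/0.232420 ≈ 0.971.

Pr[burglary | alarm, ¬earthquake] ≈ 0.971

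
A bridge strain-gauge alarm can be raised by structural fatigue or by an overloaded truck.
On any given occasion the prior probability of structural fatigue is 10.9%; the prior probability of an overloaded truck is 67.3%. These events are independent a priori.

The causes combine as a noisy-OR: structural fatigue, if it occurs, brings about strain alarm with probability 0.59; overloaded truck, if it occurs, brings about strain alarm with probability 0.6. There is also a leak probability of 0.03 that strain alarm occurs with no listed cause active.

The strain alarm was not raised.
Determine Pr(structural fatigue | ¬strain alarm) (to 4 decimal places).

Pr(structural fatigue | ¬strain alarm) ≈ 0.0478

Under noisy-OR, P(strain alarm | causes) = 1 − (1−0.03)·∏(1−qᵢ) over the active causes.
Enumerate the 4 (structural fatigue, overloaded truck) configurations and weight by the priors:
  P(¬strain alarm) = 0.97×0.891×0.327 + 0.388×0.891×0.673 + 0.3977×0.109×0.327 + 0.15908×0.109×0.673
        = 0.282616 + 0.232661 + 0.014175 + 0.011670 = 0.541122
The terms with structural fatigue present sum to 0.025845, so
  P(structural fatigue | ¬strain alarm) = 0.025845 / 0.541122 ≈ 0.0478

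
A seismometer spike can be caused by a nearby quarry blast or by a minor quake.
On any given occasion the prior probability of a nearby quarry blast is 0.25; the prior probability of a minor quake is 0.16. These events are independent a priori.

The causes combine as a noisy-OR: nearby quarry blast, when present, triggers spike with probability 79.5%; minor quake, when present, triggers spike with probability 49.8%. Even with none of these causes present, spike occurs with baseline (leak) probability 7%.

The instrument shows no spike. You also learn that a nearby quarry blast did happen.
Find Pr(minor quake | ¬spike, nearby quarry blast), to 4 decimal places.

Under noisy-OR, P(spike | causes) = 1 − (1−0.07)·∏(1−qᵢ) over the active causes.
Sum P(¬spike|·) weighted by the priors over both values of minor quake:
  P(¬spike | nearby quarry blast) = 0.19065×0.84 + 0.095706×0.16
        = 0.160146 + 0.015313 = 0.175459
The terms with minor quake present sum to 0.015313, so
  P(minor quake | ¬spike, nearby quarry blast) = 0.015313 / 0.175459 ≈ 0.0873

Pr(minor quake | ¬spike, nearby quarry blast) ≈ 0.0873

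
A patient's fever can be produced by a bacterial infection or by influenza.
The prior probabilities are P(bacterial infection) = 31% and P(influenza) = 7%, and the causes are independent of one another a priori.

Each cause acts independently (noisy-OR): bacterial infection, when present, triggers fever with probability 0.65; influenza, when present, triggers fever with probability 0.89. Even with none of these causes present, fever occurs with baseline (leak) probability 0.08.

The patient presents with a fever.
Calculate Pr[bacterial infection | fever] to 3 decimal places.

Pr[bacterial infection | fever] ≈ 0.695

Under noisy-OR, P(fever | causes) = 1 − (1−0.08)·∏(1−qᵢ) over the active causes.
P(fever) = 0.08*0.69*0.93 + 0.8988*0.69*0.07 + 0.678*0.31*0.93 + 0.96458*0.31*0.07 = 0.051336 + 0.043412 + 0.195467 + 0.020931 = 0.311146
The bacterial infection-present share is 0.195467 + 0.020931 = 0.216398.
So P(bacterial infection | fever) = 0.216398/0.311146 ≈ 0.695.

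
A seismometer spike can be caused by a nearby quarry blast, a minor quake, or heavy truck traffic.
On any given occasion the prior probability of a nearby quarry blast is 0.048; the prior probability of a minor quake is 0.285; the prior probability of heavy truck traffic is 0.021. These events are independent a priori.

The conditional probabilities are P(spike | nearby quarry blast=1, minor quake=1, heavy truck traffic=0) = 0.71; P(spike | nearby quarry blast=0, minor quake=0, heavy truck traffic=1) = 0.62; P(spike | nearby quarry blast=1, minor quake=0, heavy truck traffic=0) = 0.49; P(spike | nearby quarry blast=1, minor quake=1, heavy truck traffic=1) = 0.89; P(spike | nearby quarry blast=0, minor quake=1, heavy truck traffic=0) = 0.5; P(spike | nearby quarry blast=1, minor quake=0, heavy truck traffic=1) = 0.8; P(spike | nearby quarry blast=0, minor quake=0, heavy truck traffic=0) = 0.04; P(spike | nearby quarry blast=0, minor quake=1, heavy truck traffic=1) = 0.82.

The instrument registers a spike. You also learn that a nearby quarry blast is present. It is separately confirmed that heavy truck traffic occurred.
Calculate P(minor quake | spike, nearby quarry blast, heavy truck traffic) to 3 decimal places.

Weight on minor quake=true, given the evidence: 0.89*0.285 = 0.253650
Normalizer over all consistent configurations: 0.8*0.715 + 0.89*0.285 = 0.825650
Posterior = 0.253650 / 0.825650 ≈ 0.307

P(minor quake | spike, nearby quarry blast, heavy truck traffic) ≈ 0.307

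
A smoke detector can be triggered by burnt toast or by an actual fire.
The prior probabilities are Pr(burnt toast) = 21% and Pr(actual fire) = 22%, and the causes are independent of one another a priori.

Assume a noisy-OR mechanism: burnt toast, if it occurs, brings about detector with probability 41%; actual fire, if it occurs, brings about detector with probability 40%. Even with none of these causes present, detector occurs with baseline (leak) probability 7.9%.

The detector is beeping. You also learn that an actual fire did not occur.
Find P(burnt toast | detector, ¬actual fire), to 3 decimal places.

P(burnt toast | detector, ¬actual fire) ≈ 0.606

Under noisy-OR, P(detector | causes) = 1 − (1−0.079)·∏(1−qᵢ) over the active causes.
By total probability over both values of burnt toast:
  P(detector | ¬actual fire) = 0.079*0.79 + 0.45661*0.21
        = 0.062410 + 0.095888 = 0.158298
The terms with burnt toast present sum to 0.095888, so
  P(burnt toast | detector, ¬actual fire) = 0.095888 / 0.158298 ≈ 0.606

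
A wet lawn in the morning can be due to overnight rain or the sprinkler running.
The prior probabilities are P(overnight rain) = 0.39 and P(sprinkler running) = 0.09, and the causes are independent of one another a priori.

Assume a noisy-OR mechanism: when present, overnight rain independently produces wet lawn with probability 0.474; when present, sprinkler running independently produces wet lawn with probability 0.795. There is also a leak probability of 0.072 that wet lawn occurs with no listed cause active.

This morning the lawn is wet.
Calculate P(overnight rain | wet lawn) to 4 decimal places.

P(overnight rain | wet lawn) ≈ 0.7164

Under noisy-OR, P(wet lawn | causes) = 1 − (1−0.072)·∏(1−qᵢ) over the active causes.
P(wet lawn) = 0.072×0.61×0.91 + 0.80976×0.61×0.09 + 0.511872×0.39×0.91 + 0.899934×0.39×0.09 = 0.039967 + 0.044456 + 0.181663 + 0.031588 = 0.297674
Of this, 0.213251 comes from 0.181663 + 0.031588 (the overnight rain=true cases).
P(overnight rain | wet lawn) = 0.213251 / 0.297674 ≈ 0.7164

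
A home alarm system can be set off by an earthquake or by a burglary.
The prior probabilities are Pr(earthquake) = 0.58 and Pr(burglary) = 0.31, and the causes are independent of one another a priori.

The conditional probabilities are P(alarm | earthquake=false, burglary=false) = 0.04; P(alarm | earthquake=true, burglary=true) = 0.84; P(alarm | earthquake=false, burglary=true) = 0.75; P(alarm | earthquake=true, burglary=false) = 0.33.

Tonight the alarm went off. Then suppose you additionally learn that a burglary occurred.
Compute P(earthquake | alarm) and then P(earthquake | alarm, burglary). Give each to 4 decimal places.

By total probability over the 4 (earthquake, burglary) configurations:
  P(alarm) = 0.04×0.42×0.69 + 0.75×0.42×0.31 + 0.33×0.58×0.69 + 0.84×0.58×0.31
        = 0.011592 + 0.097650 + 0.132066 + 0.151032 = 0.392340
Configurations with earthquake contribute 0.283098, so
  P(earthquake | alarm) = 0.283098 / 0.392340 ≈ 0.7216

Now condition on the additional information:
Enumerate both values of earthquake and weight by the priors:
  P(alarm | burglary) = 0.75×0.42 + 0.84×0.58
        = 0.315000 + 0.487200 = 0.802200
Configurations with earthquake contribute 0.487200, so
  P(earthquake | alarm, burglary) = 0.487200 / 0.802200 ≈ 0.6073
This is intercausal reasoning (explaining away): once burglary accounts for the alarm, earthquake becomes less likely.

P(earthquake | alarm) ≈ 0.7216; P(earthquake | alarm, burglary) ≈ 0.6073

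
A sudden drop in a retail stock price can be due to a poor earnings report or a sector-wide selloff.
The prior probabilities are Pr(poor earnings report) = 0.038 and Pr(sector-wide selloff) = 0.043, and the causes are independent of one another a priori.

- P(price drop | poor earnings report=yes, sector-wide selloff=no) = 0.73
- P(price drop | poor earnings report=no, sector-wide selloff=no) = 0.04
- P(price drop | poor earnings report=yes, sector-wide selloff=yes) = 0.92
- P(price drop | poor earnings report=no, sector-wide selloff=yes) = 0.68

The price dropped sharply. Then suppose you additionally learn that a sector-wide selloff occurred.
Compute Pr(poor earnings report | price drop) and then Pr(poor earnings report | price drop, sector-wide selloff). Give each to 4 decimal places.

Enumerate the 4 (poor earnings report, sector-wide selloff) configurations and weight by the priors:
  P(price drop) = 0.04·0.962·0.957 + 0.68·0.962·0.043 + 0.73·0.038·0.957 + 0.92·0.038·0.043
        = 0.036825 + 0.028129 + 0.026547 + 0.001503 = 0.093004
Configurations with poor earnings report contribute 0.028050, so
  P(poor earnings report | price drop) = 0.028050 / 0.093004 ≈ 0.3016

With the extra evidence:
Enumerate both values of poor earnings report and weight by the priors:
  P(price drop | sector-wide selloff) = 0.68*0.962 + 0.92*0.038
        = 0.654160 + 0.034960 = 0.689120
The terms with poor earnings report present sum to 0.034960, so
  P(poor earnings report | price drop, sector-wide selloff) = 0.034960 / 0.689120 ≈ 0.0507

Pr(poor earnings report | price drop) ≈ 0.3016; Pr(poor earnings report | price drop, sector-wide selloff) ≈ 0.0507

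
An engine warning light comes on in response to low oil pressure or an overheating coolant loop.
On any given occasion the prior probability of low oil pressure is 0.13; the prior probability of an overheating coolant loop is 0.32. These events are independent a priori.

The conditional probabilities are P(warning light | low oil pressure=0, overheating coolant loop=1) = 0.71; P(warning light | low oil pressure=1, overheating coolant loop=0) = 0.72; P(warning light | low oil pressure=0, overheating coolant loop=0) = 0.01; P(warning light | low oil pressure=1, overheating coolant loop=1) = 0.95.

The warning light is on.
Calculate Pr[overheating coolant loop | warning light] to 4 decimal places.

Pr[overheating coolant loop | warning light] ≈ 0.7732

P(warning light) = 0.01×0.87×0.68 + 0.71×0.87×0.32 + 0.72×0.13×0.68 + 0.95×0.13×0.32 = 0.005916 + 0.197664 + 0.063648 + 0.039520 = 0.306748
Restricting to configurations with overheating coolant loop present: 0.197664 + 0.039520 = 0.237184.
P(overheating coolant loop | warning light) = 0.237184 / 0.306748 ≈ 0.7732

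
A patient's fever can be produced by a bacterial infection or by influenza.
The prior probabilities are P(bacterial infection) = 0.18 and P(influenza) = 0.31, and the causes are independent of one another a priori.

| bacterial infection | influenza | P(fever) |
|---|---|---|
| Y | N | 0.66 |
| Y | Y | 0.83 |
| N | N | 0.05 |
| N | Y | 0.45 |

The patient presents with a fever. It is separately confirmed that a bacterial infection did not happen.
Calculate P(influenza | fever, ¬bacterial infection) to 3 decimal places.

P(fever | ¬bacterial infection) = 0.05·0.69 + 0.45·0.31 = 0.034500 + 0.139500 = 0.174000
Restricting to configurations with influenza present: 0.45·0.31 = 0.139500.
So P(influenza | fever, ¬bacterial infection) = 0.139500/0.174000 ≈ 0.802.

P(influenza | fever, ¬bacterial infection) ≈ 0.802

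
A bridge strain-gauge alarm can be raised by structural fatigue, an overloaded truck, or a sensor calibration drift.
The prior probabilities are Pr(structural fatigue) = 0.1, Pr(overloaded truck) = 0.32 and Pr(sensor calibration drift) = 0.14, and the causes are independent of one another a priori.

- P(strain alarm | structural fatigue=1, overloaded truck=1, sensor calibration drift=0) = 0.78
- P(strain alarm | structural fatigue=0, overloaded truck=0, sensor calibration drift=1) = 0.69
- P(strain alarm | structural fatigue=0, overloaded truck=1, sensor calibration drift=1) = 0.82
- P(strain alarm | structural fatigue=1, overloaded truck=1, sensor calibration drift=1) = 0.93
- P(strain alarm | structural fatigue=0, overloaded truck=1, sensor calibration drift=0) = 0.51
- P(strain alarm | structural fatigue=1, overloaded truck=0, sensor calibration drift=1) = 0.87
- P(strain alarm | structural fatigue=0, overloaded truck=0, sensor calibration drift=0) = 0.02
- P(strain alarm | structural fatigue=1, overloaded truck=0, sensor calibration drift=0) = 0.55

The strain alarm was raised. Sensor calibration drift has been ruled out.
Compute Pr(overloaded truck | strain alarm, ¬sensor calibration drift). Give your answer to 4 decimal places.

Pr(overloaded truck | strain alarm, ¬sensor calibration drift) ≈ 0.7759

Enumerate the 4 (structural fatigue, overloaded truck) configurations and weight by the priors:
  P(strain alarm | ¬sensor calibration drift) = 0.02×0.9×0.68 + 0.51×0.9×0.32 + 0.55×0.1×0.68 + 0.78×0.1×0.32
        = 0.012240 + 0.146880 + 0.037400 + 0.024960 = 0.221480
Keeping only the overloaded truck-present terms gives 0.171840, so
  P(overloaded truck | strain alarm, ¬sensor calibration drift) = 0.171840 / 0.221480 ≈ 0.7759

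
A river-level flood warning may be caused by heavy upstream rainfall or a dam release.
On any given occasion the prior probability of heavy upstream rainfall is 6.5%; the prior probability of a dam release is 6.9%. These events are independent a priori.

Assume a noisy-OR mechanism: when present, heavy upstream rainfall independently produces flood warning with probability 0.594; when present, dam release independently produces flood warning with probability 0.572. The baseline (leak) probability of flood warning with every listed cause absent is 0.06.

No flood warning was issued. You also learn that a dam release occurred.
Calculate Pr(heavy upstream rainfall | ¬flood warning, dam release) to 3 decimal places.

Under noisy-OR, P(flood warning | causes) = 1 − (1−0.06)·∏(1−qᵢ) over the active causes.
For the numerator, keep only heavy upstream rainfall=true terms: 0.163342·0.065 = 0.010617
Normalizer over all consistent configurations: 0.40232·0.935 + 0.163342·0.065 = 0.386786
P(heavy upstream rainfall | ¬flood warning, dam release) = 0.010617/0.386786 ≈ 0.027

Pr(heavy upstream rainfall | ¬flood warning, dam release) ≈ 0.027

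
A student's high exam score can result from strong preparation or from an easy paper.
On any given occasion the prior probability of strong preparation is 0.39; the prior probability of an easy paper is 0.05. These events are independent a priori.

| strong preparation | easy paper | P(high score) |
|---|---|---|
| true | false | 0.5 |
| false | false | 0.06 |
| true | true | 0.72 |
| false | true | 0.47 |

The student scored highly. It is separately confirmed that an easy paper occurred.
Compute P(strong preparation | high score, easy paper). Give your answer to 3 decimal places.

For the numerator, keep only strong preparation=true terms: 0.72·0.39 = 0.280800
Denominator P(high score | easy paper): 0.47·0.61 + 0.72·0.39 = 0.567500
Posterior = 0.280800 / 0.567500 ≈ 0.495

P(strong preparation | high score, easy paper) ≈ 0.495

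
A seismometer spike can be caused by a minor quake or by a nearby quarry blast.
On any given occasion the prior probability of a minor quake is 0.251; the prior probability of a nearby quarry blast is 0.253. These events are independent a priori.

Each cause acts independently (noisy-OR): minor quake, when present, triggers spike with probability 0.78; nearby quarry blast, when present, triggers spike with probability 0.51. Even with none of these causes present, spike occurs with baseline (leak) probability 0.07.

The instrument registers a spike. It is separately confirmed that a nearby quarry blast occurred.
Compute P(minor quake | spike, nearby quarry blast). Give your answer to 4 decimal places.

P(minor quake | spike, nearby quarry blast) ≈ 0.3565

Under noisy-OR, P(spike | causes) = 1 − (1−0.07)·∏(1−qᵢ) over the active causes.
P(spike | nearby quarry blast) = 0.5443·0.749 + 0.899746·0.251 = 0.407681 + 0.225836 = 0.633517
The minor quake-present share is 0.899746·0.251 = 0.225836.
Hence the posterior is 0.225836/0.633517 ≈ 0.3565.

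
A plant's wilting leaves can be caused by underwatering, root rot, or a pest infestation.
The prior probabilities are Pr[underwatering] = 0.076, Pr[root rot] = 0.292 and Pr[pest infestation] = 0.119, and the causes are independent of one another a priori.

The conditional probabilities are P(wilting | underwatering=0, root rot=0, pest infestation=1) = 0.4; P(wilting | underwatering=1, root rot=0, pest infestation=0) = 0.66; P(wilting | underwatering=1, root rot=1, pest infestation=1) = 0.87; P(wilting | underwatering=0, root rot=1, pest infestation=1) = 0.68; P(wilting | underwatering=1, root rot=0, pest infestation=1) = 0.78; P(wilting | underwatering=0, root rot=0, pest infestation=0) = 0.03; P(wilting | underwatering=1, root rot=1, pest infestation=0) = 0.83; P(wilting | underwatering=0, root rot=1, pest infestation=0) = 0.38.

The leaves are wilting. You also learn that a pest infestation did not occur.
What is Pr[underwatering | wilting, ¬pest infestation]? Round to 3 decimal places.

Pr[underwatering | wilting, ¬pest infestation] ≈ 0.306

Numerator (weight on configurations with underwatering): 0.035513 + 0.018419 = 0.053932
Normalizer over all consistent configurations: 0.03·0.924·0.708 + 0.38·0.924·0.292 + 0.66·0.076·0.708 + 0.83·0.076·0.292 = 0.176085
P(underwatering | wilting, ¬pest infestation) = 0.053932/0.176085 ≈ 0.306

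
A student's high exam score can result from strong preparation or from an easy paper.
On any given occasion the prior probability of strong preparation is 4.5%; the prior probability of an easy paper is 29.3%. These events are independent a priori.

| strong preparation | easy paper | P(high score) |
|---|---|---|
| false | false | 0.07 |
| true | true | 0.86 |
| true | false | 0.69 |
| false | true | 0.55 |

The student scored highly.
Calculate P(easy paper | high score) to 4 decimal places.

Weight on easy paper=true, given the evidence: 0.153898 + 0.011339 = 0.165237
Normalizer over all consistent configurations: 0.07×0.955×0.707 + 0.55×0.955×0.293 + 0.69×0.045×0.707 + 0.86×0.045×0.293 = 0.234452
P(easy paper | high score) = 0.165237/0.234452 ≈ 0.7048

P(easy paper | high score) ≈ 0.7048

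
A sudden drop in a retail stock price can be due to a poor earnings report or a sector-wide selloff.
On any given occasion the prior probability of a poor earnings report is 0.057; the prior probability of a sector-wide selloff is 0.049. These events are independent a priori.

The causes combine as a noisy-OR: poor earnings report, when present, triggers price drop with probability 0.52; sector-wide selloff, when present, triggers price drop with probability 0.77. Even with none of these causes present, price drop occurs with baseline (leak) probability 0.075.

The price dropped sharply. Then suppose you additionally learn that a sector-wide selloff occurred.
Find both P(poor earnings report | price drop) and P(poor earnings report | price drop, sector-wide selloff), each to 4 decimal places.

Under noisy-OR, P(price drop | causes) = 1 − (1−0.075)·∏(1−qᵢ) over the active causes.
Sum P(price drop|·) weighted by the priors over the 4 (poor earnings report, sector-wide selloff) configurations:
  P(price drop) = 0.075*0.943*0.951 + 0.78725*0.943*0.049 + 0.556*0.057*0.951 + 0.89788*0.057*0.049
        = 0.067259 + 0.036376 + 0.030139 + 0.002508 = 0.136282
Configurations with poor earnings report contribute 0.032647, so
  P(poor earnings report | price drop) = 0.032647 / 0.136282 ≈ 0.2396

With the extra evidence:
By total probability over both values of poor earnings report:
  P(price drop | sector-wide selloff) = 0.78725*0.943 + 0.89788*0.057
        = 0.742377 + 0.051179 = 0.793556
Keeping only the poor earnings report-present terms gives 0.051179, so
  P(poor earnings report | price drop, sector-wide selloff) = 0.051179 / 0.793556 ≈ 0.0645

P(poor earnings report | price drop) ≈ 0.2396; P(poor earnings report | price drop, sector-wide selloff) ≈ 0.0645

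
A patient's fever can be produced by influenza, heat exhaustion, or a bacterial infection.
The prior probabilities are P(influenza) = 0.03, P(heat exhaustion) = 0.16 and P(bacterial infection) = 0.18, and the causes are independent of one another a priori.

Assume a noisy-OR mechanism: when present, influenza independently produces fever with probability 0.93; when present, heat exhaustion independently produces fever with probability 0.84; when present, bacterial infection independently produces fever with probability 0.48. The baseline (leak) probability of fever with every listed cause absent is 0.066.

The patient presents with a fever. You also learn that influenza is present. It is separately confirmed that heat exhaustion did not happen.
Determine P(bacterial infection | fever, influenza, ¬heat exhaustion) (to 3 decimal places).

Under noisy-OR, P(fever | causes) = 1 − (1−0.066)·∏(1−qᵢ) over the active causes.
Sum P(fever|·) weighted by the priors over both values of bacterial infection:
  P(fever | influenza, ¬heat exhaustion) = 0.93462×0.82 + 0.966002×0.18
        = 0.766388 + 0.173880 = 0.940268
The terms with bacterial infection present sum to 0.173880, so
  P(bacterial infection | fever, influenza, ¬heat exhaustion) = 0.173880 / 0.940268 ≈ 0.185

P(bacterial infection | fever, influenza, ¬heat exhaustion) ≈ 0.185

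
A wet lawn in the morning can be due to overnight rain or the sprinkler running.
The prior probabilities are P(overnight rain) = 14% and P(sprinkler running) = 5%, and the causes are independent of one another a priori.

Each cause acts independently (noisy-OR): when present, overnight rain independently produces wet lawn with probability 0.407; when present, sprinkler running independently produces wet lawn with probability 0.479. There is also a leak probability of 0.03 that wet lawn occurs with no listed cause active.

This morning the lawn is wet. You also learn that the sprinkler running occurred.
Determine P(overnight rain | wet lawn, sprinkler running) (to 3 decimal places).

P(overnight rain | wet lawn, sprinkler running) ≈ 0.187

Under noisy-OR, P(wet lawn | causes) = 1 − (1−0.03)·∏(1−qᵢ) over the active causes.
P(wet lawn | sprinkler running) = 0.49463×0.86 + 0.700316×0.14 = 0.425382 + 0.098044 = 0.523426
Restricting to configurations with overnight rain present: 0.700316×0.14 = 0.098044.
Hence the posterior is 0.098044/0.523426 ≈ 0.187.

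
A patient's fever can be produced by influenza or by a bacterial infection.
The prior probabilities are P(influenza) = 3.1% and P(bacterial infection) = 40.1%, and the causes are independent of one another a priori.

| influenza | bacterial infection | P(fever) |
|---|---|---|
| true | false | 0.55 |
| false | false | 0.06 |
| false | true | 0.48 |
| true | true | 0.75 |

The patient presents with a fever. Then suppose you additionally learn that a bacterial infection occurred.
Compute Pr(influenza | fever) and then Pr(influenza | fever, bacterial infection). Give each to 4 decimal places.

For the numerator, keep only influenza=true terms: 0.010213 + 0.009323 = 0.019536
Normalizer over all consistent configurations: 0.06*0.969*0.599 + 0.48*0.969*0.401 + 0.55*0.031*0.599 + 0.75*0.031*0.401 = 0.240875
Posterior = 0.019536 / 0.240875 ≈ 0.0811

Now condition on the additional information:
P(fever | bacterial infection) = 0.48*0.969 + 0.75*0.031 = 0.465120 + 0.023250 = 0.488370
Of this, 0.023250 comes from 0.75*0.031 (the influenza=true cases).
P(influenza | fever, bacterial infection) = 0.023250 / 0.488370 ≈ 0.0476

Pr(influenza | fever) ≈ 0.0811; Pr(influenza | fever, bacterial infection) ≈ 0.0476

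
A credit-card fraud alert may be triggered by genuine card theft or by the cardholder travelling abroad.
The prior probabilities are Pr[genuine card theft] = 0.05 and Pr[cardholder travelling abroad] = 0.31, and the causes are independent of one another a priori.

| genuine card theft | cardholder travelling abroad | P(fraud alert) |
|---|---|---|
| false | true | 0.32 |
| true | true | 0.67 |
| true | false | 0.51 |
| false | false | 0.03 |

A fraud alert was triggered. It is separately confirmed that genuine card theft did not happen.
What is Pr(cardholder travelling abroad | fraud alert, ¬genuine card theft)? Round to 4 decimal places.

For the numerator, keep only cardholder travelling abroad=true terms: 0.32*0.31 = 0.099200
The normalizing constant is 0.03*0.69 + 0.32*0.31 = 0.119900
Posterior = 0.099200 / 0.119900 ≈ 0.8274

Pr(cardholder travelling abroad | fraud alert, ¬genuine card theft) ≈ 0.8274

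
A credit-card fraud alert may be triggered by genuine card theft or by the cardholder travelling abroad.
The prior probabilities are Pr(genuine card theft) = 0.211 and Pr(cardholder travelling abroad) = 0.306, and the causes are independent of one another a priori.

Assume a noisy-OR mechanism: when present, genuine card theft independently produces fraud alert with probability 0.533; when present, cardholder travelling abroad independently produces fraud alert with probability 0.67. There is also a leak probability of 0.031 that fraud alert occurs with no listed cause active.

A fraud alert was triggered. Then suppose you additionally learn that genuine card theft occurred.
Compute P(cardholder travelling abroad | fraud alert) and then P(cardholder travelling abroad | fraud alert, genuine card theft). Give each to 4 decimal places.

P(cardholder travelling abroad | fraud alert) ≈ 0.6929; P(cardholder travelling abroad | fraud alert, genuine card theft) ≈ 0.4066

Under noisy-OR, P(fraud alert | causes) = 1 − (1−0.031)·∏(1−qᵢ) over the active causes.
Sum P(fraud alert|·) weighted by the priors over the 4 (genuine card theft, cardholder travelling abroad) configurations:
  P(fraud alert) = 0.031·0.789·0.694 + 0.68023·0.789·0.306 + 0.547477·0.211·0.694 + 0.850667·0.211·0.306
        = 0.016975 + 0.164231 + 0.080169 + 0.054924 = 0.316299
Keeping only the cardholder travelling abroad-present terms gives 0.219155, so
  P(cardholder travelling abroad | fraud alert) = 0.219155 / 0.316299 ≈ 0.6929

Now condition on the additional information:
Enumerate both values of cardholder travelling abroad and weight by the priors:
  P(fraud alert | genuine card theft) = 0.547477*0.694 + 0.850667*0.306
        = 0.379949 + 0.260304 = 0.640253
The terms with cardholder travelling abroad present sum to 0.260304, so
  P(cardholder travelling abroad | fraud alert, genuine card theft) = 0.260304 / 0.640253 ≈ 0.4066
The drop from 0.6929 to 0.4066 is the explaining-away (discounting) effect.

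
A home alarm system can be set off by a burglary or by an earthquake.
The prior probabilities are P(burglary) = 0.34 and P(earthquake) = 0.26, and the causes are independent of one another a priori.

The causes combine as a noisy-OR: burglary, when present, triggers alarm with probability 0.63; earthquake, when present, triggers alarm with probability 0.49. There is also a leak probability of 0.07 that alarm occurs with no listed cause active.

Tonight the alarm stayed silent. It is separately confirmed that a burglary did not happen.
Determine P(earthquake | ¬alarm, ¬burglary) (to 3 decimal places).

Under noisy-OR, P(alarm | causes) = 1 − (1−0.07)·∏(1−qᵢ) over the active causes.
P(¬alarm | ¬burglary) = 0.93·0.74 + 0.4743·0.26 = 0.688200 + 0.123318 = 0.811518
Of this, 0.123318 comes from 0.4743·0.26 (the earthquake=true cases).
Hence the posterior is 0.123318/0.811518 ≈ 0.152.

P(earthquake | ¬alarm, ¬burglary) ≈ 0.152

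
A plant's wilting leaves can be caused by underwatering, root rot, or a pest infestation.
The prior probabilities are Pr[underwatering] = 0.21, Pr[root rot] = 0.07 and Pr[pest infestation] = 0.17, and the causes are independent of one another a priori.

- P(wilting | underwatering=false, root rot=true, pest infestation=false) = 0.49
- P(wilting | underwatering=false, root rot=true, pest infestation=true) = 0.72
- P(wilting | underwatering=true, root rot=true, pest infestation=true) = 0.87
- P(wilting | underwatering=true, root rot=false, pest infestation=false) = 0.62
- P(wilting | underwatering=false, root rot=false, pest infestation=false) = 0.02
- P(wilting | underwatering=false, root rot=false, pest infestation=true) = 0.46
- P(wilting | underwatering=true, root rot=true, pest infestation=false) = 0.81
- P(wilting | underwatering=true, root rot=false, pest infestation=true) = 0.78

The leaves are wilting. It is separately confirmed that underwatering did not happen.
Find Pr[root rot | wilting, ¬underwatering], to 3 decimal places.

Pr[root rot | wilting, ¬underwatering] ≈ 0.296

P(wilting | ¬underwatering) = 0.02·0.93·0.83 + 0.46·0.93·0.17 + 0.49·0.07·0.83 + 0.72·0.07·0.17 = 0.015438 + 0.072726 + 0.028469 + 0.008568 = 0.125201
The root rot-present share is 0.028469 + 0.008568 = 0.037037.
P(root rot | wilting, ¬underwatering) = 0.037037 / 0.125201 ≈ 0.296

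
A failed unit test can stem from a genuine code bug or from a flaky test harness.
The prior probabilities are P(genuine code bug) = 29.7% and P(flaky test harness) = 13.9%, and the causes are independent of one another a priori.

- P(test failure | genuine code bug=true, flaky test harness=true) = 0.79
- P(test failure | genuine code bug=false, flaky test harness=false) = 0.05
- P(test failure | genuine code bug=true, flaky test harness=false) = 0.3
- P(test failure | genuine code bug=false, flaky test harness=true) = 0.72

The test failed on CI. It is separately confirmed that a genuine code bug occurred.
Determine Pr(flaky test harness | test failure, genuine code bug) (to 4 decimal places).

For the numerator, keep only flaky test harness=true terms: 0.79·0.139 = 0.109810
Denominator P(test failure | genuine code bug): 0.3·0.861 + 0.79·0.139 = 0.368110
P(flaky test harness | test failure, genuine code bug) = 0.109810/0.368110 ≈ 0.2983

Pr(flaky test harness | test failure, genuine code bug) ≈ 0.2983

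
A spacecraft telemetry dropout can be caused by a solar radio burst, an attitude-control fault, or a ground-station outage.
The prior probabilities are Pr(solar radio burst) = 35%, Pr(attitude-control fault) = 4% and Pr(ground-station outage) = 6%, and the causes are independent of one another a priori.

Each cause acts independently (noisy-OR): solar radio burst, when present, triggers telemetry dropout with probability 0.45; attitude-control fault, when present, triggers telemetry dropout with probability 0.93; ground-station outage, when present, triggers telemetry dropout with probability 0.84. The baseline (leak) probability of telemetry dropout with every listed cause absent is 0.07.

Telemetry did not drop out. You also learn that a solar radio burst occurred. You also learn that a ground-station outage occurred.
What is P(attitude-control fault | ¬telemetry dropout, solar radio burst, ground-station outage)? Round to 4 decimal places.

P(attitude-control fault | ¬telemetry dropout, solar radio burst, ground-station outage) ≈ 0.0029

Under noisy-OR, P(telemetry dropout | causes) = 1 − (1−0.07)·∏(1−qᵢ) over the active causes.
P(¬telemetry dropout | solar radio burst, ground-station outage) = 0.08184·0.96 + 0.005729·0.04 = 0.078566 + 0.000229 = 0.078795
The attitude-control fault-present share is 0.005729·0.04 = 0.000229.
Hence the posterior is 0.000229/0.078795 ≈ 0.0029.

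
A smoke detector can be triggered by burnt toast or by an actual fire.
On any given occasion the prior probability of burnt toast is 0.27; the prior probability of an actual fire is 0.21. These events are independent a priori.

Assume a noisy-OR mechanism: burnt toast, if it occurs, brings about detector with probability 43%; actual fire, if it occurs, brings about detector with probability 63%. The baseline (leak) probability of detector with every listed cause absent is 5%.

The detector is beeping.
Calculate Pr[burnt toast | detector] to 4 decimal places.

Under noisy-OR, P(detector | causes) = 1 − (1−0.05)·∏(1−qᵢ) over the active causes.
Numerator (weight on configurations with burnt toast): 0.097798 + 0.045340 = 0.143138
The normalizing constant is 0.05*0.73*0.79 + 0.6485*0.73*0.21 + 0.4585*0.27*0.79 + 0.799645*0.27*0.21 = 0.271388
P(burnt toast | detector) = 0.143138/0.271388 ≈ 0.5274

Pr[burnt toast | detector] ≈ 0.5274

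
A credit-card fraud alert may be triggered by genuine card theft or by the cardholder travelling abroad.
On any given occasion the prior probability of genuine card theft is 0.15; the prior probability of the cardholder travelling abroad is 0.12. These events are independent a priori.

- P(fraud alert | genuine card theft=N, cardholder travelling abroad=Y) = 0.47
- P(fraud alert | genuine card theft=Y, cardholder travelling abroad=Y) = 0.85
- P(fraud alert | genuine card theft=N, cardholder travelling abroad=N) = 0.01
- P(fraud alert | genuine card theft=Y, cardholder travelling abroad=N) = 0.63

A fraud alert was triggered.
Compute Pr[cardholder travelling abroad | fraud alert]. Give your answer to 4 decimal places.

Pr[cardholder travelling abroad | fraud alert] ≈ 0.4110

P(fraud alert) = 0.01*0.85*0.88 + 0.47*0.85*0.12 + 0.63*0.15*0.88 + 0.85*0.15*0.12 = 0.007480 + 0.047940 + 0.083160 + 0.015300 = 0.153880
Of this, 0.063240 comes from 0.047940 + 0.015300 (the cardholder travelling abroad=true cases).
P(cardholder travelling abroad | fraud alert) = 0.063240 / 0.153880 ≈ 0.4110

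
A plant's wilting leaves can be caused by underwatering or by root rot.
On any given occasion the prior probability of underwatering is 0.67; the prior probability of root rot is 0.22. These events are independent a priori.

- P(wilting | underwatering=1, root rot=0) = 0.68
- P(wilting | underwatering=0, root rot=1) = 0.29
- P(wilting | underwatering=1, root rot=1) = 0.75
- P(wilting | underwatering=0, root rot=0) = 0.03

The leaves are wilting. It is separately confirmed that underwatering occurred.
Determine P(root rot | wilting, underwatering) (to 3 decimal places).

P(root rot | wilting, underwatering) ≈ 0.237

For the numerator, keep only root rot=true terms: 0.75·0.22 = 0.165000
Denominator P(wilting | underwatering): 0.68·0.78 + 0.75·0.22 = 0.695400
P(root rot | wilting, underwatering) = 0.165000/0.695400 ≈ 0.237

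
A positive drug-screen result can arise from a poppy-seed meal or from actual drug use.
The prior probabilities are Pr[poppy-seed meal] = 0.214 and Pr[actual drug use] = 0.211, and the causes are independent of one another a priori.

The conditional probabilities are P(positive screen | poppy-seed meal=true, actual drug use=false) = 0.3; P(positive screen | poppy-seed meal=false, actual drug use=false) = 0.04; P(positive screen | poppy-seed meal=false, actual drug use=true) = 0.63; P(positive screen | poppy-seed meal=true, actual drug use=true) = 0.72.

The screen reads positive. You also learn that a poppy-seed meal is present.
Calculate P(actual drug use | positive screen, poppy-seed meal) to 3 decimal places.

P(positive screen | poppy-seed meal) = 0.3·0.789 + 0.72·0.211 = 0.236700 + 0.151920 = 0.388620
Restricting to configurations with actual drug use present: 0.72·0.211 = 0.151920.
Hence the posterior is 0.151920/0.388620 ≈ 0.391.

P(actual drug use | positive screen, poppy-seed meal) ≈ 0.391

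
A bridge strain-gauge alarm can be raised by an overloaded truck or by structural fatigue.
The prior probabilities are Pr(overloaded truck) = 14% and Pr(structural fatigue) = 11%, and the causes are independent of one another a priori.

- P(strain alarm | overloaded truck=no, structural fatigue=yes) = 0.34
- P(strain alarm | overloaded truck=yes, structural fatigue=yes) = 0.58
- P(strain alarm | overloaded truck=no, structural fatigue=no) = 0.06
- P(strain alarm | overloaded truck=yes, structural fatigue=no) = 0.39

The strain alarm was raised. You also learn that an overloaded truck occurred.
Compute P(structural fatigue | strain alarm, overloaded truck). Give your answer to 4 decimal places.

P(structural fatigue | strain alarm, overloaded truck) ≈ 0.1553

Enumerate both values of structural fatigue and weight by the priors:
  P(strain alarm | overloaded truck) = 0.39*0.89 + 0.58*0.11
        = 0.347100 + 0.063800 = 0.410900
The terms with structural fatigue present sum to 0.063800, so
  P(structural fatigue | strain alarm, overloaded truck) = 0.063800 / 0.410900 ≈ 0.1553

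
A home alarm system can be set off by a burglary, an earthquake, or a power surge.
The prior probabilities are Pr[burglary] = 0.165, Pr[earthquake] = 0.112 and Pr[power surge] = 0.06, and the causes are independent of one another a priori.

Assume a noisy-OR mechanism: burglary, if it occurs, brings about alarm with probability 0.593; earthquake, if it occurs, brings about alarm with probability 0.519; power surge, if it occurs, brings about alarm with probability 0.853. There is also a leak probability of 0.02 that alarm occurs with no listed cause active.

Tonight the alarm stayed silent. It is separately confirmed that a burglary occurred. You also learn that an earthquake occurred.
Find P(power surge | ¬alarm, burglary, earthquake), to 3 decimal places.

Under noisy-OR, P(alarm | causes) = 1 − (1−0.02)·∏(1−qᵢ) over the active causes.
Numerator (weight on configurations with power surge): 0.028202*0.06 = 0.001692
Denominator P(¬alarm | burglary, earthquake): 0.191852*0.94 + 0.028202*0.06 = 0.182033
P(power surge | ¬alarm, burglary, earthquake) = 0.001692/0.182033 ≈ 0.009

P(power surge | ¬alarm, burglary, earthquake) ≈ 0.009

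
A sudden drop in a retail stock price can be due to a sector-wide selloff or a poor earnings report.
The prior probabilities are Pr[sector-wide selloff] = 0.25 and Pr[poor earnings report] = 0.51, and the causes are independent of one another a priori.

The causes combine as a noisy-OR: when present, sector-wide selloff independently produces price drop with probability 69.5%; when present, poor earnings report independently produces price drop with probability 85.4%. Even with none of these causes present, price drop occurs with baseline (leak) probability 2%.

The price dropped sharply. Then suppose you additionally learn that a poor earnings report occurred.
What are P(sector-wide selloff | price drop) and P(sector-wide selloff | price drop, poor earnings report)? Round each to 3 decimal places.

Under noisy-OR, P(price drop | causes) = 1 − (1−0.02)·∏(1−qᵢ) over the active causes.
P(price drop) = 0.02·0.75·0.49 + 0.85692·0.75·0.51 + 0.7011·0.25·0.49 + 0.956361·0.25·0.51 = 0.007350 + 0.327772 + 0.085885 + 0.121936 = 0.542943
Of this, 0.207821 comes from 0.085885 + 0.121936 (the sector-wide selloff=true cases).
Hence the posterior is 0.207821/0.542943 ≈ 0.383.

Now condition on the additional information:
For the numerator, keep only sector-wide selloff=true terms: 0.956361×0.25 = 0.239090
Normalizer over all consistent configurations: 0.85692×0.75 + 0.956361×0.25 = 0.881780
P(sector-wide selloff | price drop, poor earnings report) = 0.239090/0.881780 ≈ 0.271
— poor earnings report explains away the evidence for sector-wide selloff.

P(sector-wide selloff | price drop) ≈ 0.383; P(sector-wide selloff | price drop, poor earnings report) ≈ 0.271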